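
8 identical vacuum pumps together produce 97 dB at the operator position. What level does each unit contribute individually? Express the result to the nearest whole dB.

88 dB

8 equal contributions raise the level by 10·log₁₀ 8 = 9.031 dB, so each unit alone gives 97 − 9.031.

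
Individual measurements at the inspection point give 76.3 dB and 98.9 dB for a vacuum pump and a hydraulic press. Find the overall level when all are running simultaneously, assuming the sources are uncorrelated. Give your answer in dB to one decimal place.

For uncorrelated sources the intensities add, so convert each level to linear form, sum, and take 10·log₁₀ of the total.
Σ 10^(L/10) = 10^(76.3/10) + 10^(98.9/10) = 7.805e+09.
L_total = 10·log₁₀(7.805e+09) = 98.92 dB.

98.9 dB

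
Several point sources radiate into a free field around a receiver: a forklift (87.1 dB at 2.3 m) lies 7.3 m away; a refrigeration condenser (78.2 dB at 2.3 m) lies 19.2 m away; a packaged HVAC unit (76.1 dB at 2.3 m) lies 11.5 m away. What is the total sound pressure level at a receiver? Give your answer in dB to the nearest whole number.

Propagate each source to the receiver with L = L_ref − 20·log₁₀(r/r_ref), then add intensities.
forklift: 87.1 − 20·log₁₀(7.3/2.3) = 87.1 − 10.03 = 77.07 dB.
refrigeration condenser: 78.2 − 20·log₁₀(19.2/2.3) = 78.2 − 18.43 = 59.77 dB.
packaged HVAC unit: 76.1 − 20·log₁₀(11.5/2.3) = 76.1 − 13.98 = 62.12 dB.
Σ 10^(L/10) = 5.349e+07 → L_total = 10·log₁₀(5.349e+07) = 77.28 dB.

77 dB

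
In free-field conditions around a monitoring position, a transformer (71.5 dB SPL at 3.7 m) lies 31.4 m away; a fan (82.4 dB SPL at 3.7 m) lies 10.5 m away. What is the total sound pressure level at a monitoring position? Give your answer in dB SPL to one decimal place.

73.4 dB SPL

First find each source's level at the receiver (point-source: −20·log₁₀(r/r_ref)), then combine on an intensity basis.
transformer: 71.5 − 20·log₁₀(31.4/3.7) = 71.5 − 18.57 = 52.93 dB SPL.
fan: 82.4 − 20·log₁₀(10.5/3.7) = 82.4 − 9.06 = 73.34 dB SPL.
Σ 10^(L/10) = 2.177e+07 → L_total = 10·log₁₀(2.177e+07) = 73.38 dB SPL.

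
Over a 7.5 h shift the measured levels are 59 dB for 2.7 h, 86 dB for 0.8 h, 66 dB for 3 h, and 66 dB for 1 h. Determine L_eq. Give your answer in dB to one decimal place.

Weight each interval's intensity by its duration and average over T = 7.5 h:
Σ tᵢ·10^(Lᵢ/10) = 2.7·10^(59/10) + 0.8·10^(86/10) + 3·10^(66/10) + 1·10^(66/10) = 3.366e+08.
L_eq = 10·log₁₀(3.366e+08/7.5) = 76.52 dB.

76.5 dB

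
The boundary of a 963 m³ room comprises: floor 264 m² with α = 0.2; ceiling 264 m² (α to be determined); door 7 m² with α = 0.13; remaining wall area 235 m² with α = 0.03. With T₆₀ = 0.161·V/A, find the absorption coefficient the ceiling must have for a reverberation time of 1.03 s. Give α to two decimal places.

From T₆₀ = 0.161·V/A, the target T₆₀ = 1.03 s needs A = 0.161·963/1.03 = 150.53 m².
Absorption from the other surfaces = 264·0.2 + 7·0.13 + 235·0.03 = 60.76 m², so the ceiling must supply 89.77 m² over 264 m².
α = 89.77/264 = 0.340.

0.34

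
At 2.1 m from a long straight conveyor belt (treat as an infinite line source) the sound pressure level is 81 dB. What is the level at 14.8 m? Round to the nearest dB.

Cylindrical spreading from a line source gives a 10·log₁₀(r₂/r₁) drop.
L₂ = 81 − 10·log₁₀(14.8/2.1) = 81 − 8.480 = 72.52 dB.

73 dB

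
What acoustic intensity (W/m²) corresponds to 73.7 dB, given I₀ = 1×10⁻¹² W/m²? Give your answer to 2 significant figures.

L = 10·log₁₀(I/I₀) ⇒ I = I₀·10^(L/10) = 10⁻¹² × 10^7.37.

2.3e-05 W/m²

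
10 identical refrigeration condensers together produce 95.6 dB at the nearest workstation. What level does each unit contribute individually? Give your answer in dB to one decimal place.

Dividing the total intensity by 10 lowers the level by 10·log₁₀ 10 = 10.000 dB: L₁ = 95.6 − 10.000.

85.6 dB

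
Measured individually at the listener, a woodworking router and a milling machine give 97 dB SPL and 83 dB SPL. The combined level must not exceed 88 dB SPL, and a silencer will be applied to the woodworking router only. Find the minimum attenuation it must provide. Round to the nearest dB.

11 dB

Fixed contribution from the other source: Σ 10^(L/10) = 10^(83/10) = 1.995e+08 (83.00 dB SPL).
To meet 88 dB SPL overall, the treated woodworking router may contribute at most 10^(88/10) − 1.995e+08 = 4.314e+08, i.e. 86.35 dB SPL.
Required insertion loss = 97 − 86.35 = 10.65 dB.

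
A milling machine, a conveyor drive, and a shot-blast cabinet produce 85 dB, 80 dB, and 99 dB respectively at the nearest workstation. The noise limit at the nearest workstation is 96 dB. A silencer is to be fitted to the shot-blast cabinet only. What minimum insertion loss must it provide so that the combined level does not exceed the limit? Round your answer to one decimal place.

3.5 dB

Fixed contribution from the other sources: Σ 10^(L/10) = 10^(85/10) + 10^(80/10) = 4.162e+08 (86.19 dB).
The limit corresponds to 10^(96/10) = 3.981e+09; subtracting the fixed part leaves 3.565e+09 for the shot-blast cabinet, i.e. 95.52 dB.
Required insertion loss = 99 − 95.52 = 3.48 dB.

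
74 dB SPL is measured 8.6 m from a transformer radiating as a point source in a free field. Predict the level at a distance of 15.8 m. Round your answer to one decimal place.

68.7 dB SPL

Point-source attenuation: ΔL = 20·log₁₀(r₂/r₁) = 20·log₁₀(15.8/8.6) = 5.283 dB.
L₂ = 74 − 20·log₁₀(15.8/8.6) = 74 − 5.283 = 68.72 dB SPL.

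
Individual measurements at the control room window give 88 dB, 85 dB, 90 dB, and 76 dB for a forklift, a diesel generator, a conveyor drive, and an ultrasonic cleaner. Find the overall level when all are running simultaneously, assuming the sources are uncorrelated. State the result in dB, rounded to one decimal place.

93.0 dB

For uncorrelated sources the intensities add, so convert each level to linear form, sum, and take 10·log₁₀ of the total.
Σ 10^(L/10) = 10^(88/10) + 10^(85/10) + 10^(90/10) + 10^(76/10) = 1.987e+09.
L_total = 10·log₁₀(1.987e+09) = 92.98 dB.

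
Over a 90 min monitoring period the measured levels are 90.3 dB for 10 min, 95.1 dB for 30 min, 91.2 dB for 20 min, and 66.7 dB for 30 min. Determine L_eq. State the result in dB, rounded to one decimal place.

Weight each interval's intensity by its duration and average over T = 90 min:
Σ tᵢ·10^(Lᵢ/10) = 10·10^(90.3/10) + 30·10^(95.1/10) + 20·10^(91.2/10) + 30·10^(66.7/10) = 1.343e+11.
L_eq = 10·log₁₀(1.343e+11/90) = 91.74 dB.

91.7 dB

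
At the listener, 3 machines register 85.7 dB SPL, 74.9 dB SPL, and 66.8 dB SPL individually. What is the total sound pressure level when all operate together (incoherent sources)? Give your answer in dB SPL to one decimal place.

Incoherent sources combine by intensity addition: L_total = 10·log₁₀(Σ 10^(L_i/10)).
Σ 10^(L/10) = 10^(85.7/10) + 10^(74.9/10) + 10^(66.8/10) = 4.072e+08.
L_total = 10·log₁₀(4.072e+08) = 86.10 dB SPL.

86.1 dB SPL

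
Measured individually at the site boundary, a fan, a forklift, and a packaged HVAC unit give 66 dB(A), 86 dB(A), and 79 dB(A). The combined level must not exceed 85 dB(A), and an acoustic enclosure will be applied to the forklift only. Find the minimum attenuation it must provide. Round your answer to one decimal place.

2.3 dB

The untreated sources together contribute 10^(66/10) + 10^(79/10) = 8.341e+07, i.e. 79.21 dB(A).
The limit corresponds to 10^(85/10) = 3.162e+08; subtracting the fixed part leaves 2.328e+08 for the forklift, i.e. 83.67 dB(A).
So the forklift must be reduced from 86 to 83.67 dB(A): IL = 2.33 dB.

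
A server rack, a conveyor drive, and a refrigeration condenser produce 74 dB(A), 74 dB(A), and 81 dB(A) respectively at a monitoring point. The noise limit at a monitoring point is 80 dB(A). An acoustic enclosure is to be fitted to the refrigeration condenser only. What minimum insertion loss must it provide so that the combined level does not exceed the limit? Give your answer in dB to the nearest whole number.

4 dB

Everything except the refrigeration condenser sums to 10^(74/10) + 10^(74/10) = 5.024e+07 in linear terms, 77.01 dB(A).
The limit corresponds to 10^(80/10) = 1.000e+08; subtracting the fixed part leaves 4.976e+07 for the refrigeration condenser, i.e. 76.97 dB(A).
So the refrigeration condenser must be reduced from 81 to 76.97 dB(A): IL = 4.03 dB.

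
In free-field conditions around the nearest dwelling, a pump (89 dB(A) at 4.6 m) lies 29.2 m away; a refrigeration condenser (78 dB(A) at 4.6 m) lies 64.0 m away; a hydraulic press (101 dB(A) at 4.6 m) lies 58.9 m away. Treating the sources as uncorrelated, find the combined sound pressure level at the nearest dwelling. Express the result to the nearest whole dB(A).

Propagate each source to the receiver with L = L_ref − 20·log₁₀(r/r_ref), then add intensities.
pump: 89 − 20·log₁₀(29.2/4.6) = 89 − 16.05 = 72.95 dB(A).
refrigeration condenser: 78 − 20·log₁₀(64.0/4.6) = 78 − 22.87 = 55.13 dB(A).
hydraulic press: 101 − 20·log₁₀(58.9/4.6) = 101 − 22.15 = 78.85 dB(A).
Σ 10^(L/10) = 9.683e+07 → L_total = 10·log₁₀(9.683e+07) = 79.86 dB(A).

80 dB(A)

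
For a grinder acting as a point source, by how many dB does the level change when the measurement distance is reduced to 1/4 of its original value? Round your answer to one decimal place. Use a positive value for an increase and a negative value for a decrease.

Point-source spreading: ΔL = −20·log₁₀(r₂/r₁).
ΔL = −20·log₁₀(0.25) = +12.04 dB.

+12.0 dB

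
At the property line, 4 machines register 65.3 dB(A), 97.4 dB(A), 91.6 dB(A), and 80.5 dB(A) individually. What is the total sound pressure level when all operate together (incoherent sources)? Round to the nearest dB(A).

For uncorrelated sources the intensities add, so convert each level to linear form, sum, and take 10·log₁₀ of the total.
Σ 10^(L/10) = 10^(65.3/10) + 10^(97.4/10) + 10^(91.6/10) + 10^(80.5/10) = 7.056e+09.
L_total = 10·log₁₀(7.056e+09) = 98.49 dB(A).

98 dB(A)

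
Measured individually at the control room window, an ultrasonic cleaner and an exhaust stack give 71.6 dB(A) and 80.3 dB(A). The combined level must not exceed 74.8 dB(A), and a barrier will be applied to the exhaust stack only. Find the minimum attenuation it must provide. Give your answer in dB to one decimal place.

8.3 dB

Fixed contribution from the other source: Σ 10^(L/10) = 10^(71.6/10) = 1.445e+07 (71.60 dB(A)).
The limit corresponds to 10^(74.8/10) = 3.020e+07; subtracting the fixed part leaves 1.575e+07 for the exhaust stack, i.e. 71.97 dB(A).
So the exhaust stack must be reduced from 80.3 to 71.97 dB(A): IL = 8.33 dB.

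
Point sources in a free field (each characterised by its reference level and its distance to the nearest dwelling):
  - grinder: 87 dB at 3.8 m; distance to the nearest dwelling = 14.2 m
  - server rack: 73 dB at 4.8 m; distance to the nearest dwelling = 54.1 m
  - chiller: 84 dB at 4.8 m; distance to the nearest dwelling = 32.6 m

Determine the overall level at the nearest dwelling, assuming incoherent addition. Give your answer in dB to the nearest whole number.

First find each source's level at the receiver (point-source: −20·log₁₀(r/r_ref)), then combine on an intensity basis.
grinder: 87 − 20·log₁₀(14.2/3.8) = 87 − 11.45 = 75.55 dB.
server rack: 73 − 20·log₁₀(54.1/4.8) = 73 − 21.04 = 51.96 dB.
chiller: 84 − 20·log₁₀(32.6/4.8) = 84 − 16.64 = 67.36 dB.
Σ 10^(L/10) = 4.149e+07 → L_total = 10·log₁₀(4.149e+07) = 76.18 dB.

76 dB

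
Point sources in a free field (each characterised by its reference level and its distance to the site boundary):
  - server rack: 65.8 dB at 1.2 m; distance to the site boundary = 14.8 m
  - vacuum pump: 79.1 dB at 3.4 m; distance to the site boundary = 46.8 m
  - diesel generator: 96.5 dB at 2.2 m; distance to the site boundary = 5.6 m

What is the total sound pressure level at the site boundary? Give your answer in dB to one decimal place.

First find each source's level at the receiver (point-source: −20·log₁₀(r/r_ref)), then combine on an intensity basis.
server rack: 65.8 − 20·log₁₀(14.8/1.2) = 65.8 − 21.82 = 43.98 dB.
vacuum pump: 79.1 − 20·log₁₀(46.8/3.4) = 79.1 − 22.78 = 56.32 dB.
diesel generator: 96.5 − 20·log₁₀(5.6/2.2) = 96.5 − 8.12 = 88.38 dB.
Σ 10^(L/10) = 6.899e+08 → L_total = 10·log₁₀(6.899e+08) = 88.39 dB.

88.4 dB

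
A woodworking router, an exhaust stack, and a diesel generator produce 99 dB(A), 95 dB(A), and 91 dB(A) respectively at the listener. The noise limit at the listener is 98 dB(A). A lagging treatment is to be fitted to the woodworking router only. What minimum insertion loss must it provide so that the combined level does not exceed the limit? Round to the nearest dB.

6 dB

Fixed contribution from the other sources: Σ 10^(L/10) = 10^(95/10) + 10^(91/10) = 4.421e+09 (96.46 dB(A)).
To meet 98 dB(A) overall, the treated woodworking router may contribute at most 10^(98/10) − 4.421e+09 = 1.888e+09, i.e. 92.76 dB(A).
So the woodworking router must be reduced from 99 to 92.76 dB(A): IL = 6.24 dB.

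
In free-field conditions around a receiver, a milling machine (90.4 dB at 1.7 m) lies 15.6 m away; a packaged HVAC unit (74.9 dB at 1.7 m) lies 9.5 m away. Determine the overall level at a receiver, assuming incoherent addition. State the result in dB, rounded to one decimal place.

71.5 dB

First find each source's level at the receiver (point-source: −20·log₁₀(r/r_ref)), then combine on an intensity basis.
milling machine: 90.4 − 20·log₁₀(15.6/1.7) = 90.4 − 19.25 = 71.15 dB.
packaged HVAC unit: 74.9 − 20·log₁₀(9.5/1.7) = 74.9 − 14.95 = 59.95 dB.
Σ 10^(L/10) = 1.401e+07 → L_total = 10·log₁₀(1.401e+07) = 71.46 dB.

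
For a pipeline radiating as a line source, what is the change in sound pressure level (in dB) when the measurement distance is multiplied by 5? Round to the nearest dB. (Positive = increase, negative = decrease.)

Line-source spreading: ΔL = −10·log₁₀(r₂/r₁).
ΔL = −10·log₁₀(5) = -6.99 dB.

-7 dB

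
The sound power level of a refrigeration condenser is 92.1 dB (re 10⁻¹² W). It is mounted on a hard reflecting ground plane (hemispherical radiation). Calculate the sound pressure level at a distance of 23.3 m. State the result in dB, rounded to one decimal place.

The power spreads over a hemisphere of area 2π·r², so L_p = L_w − 10·log₁₀(2π·r²).
2π·r² = 3411 m², 10·log₁₀ of that is 35.329 dB.
L_p = 92.1 − 35.329 = 56.77 dB.

56.8 dB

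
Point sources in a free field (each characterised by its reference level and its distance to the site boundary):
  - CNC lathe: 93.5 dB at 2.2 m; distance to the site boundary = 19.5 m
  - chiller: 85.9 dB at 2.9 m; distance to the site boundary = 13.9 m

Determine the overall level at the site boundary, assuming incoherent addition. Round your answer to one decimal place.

76.6 dB

Propagate each source to the receiver with L = L_ref − 20·log₁₀(r/r_ref), then add intensities.
CNC lathe: 93.5 − 20·log₁₀(19.5/2.2) = 93.5 − 18.95 = 74.55 dB.
chiller: 85.9 − 20·log₁₀(13.9/2.9) = 85.9 − 13.61 = 72.29 dB.
Σ 10^(L/10) = 4.543e+07 → L_total = 10·log₁₀(4.543e+07) = 76.57 dB.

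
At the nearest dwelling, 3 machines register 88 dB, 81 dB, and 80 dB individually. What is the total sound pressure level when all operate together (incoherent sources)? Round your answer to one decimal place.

89.3 dB

Incoherent sources combine by intensity addition: L_total = 10·log₁₀(Σ 10^(L_i/10)).
Σ 10^(L/10) = 10^(88/10) + 10^(81/10) + 10^(80/10) = 8.568e+08.
L_total = 10·log₁₀(8.568e+08) = 89.33 dB.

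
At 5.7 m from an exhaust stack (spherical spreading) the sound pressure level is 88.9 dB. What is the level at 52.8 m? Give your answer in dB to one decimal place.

For a point source, L₂ = L₁ − 20·log₁₀(r₂/r₁).
L₂ = 88.9 − 20·log₁₀(52.8/5.7) = 88.9 − 19.335 = 69.56 dB.

69.6 dB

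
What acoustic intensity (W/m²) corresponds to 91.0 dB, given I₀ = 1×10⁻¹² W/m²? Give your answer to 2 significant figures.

0.0013 W/m²

L = 10·log₁₀(I/I₀) ⇒ I = I₀·10^(L/10) = 10⁻¹² × 10^9.10.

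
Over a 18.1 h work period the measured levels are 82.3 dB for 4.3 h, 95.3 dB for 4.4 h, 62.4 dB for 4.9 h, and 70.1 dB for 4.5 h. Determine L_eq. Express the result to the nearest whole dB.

Weight each interval's intensity by its duration and average over T = 18.1 h:
Σ tᵢ·10^(Lᵢ/10) = 4.3·10^(82.3/10) + 4.4·10^(95.3/10) + 4.9·10^(62.4/10) + 4.5·10^(70.1/10) = 1.569e+10.
L_eq = 10·log₁₀(1.569e+10/18.1) = 89.38 dB.

89 dB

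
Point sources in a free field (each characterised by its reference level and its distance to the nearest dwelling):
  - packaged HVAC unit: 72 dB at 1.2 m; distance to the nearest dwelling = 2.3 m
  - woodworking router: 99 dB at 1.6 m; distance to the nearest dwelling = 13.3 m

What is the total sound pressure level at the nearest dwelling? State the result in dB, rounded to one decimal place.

80.8 dB

Apply inverse-square spreading to bring every level to the receiver, then sum 10^(L/10).
packaged HVAC unit: 72 − 20·log₁₀(2.3/1.2) = 72 − 5.65 = 66.35 dB.
woodworking router: 99 − 20·log₁₀(13.3/1.6) = 99 − 18.39 = 80.61 dB.
Σ 10^(L/10) = 1.193e+08 → L_total = 10·log₁₀(1.193e+08) = 80.77 dB.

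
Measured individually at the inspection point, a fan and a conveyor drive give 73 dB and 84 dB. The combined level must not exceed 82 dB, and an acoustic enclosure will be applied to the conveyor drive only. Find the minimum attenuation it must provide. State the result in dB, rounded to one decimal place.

The untreated sources together contribute 10^(73/10) = 1.995e+07, i.e. 73.00 dB.
To meet 82 dB overall, the treated conveyor drive may contribute at most 10^(82/10) − 1.995e+07 = 1.385e+08, i.e. 81.42 dB.
So the conveyor drive must be reduced from 84 to 81.42 dB: IL = 2.58 dB.

2.6 dB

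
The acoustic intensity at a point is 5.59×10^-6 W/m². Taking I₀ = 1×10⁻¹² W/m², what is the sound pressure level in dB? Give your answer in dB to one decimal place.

Dividing by I₀ shifts the exponent by 12: I/I₀ = 5.59×10^6.
L = 10·(0.7474 + 6) = 67.47 dB.

67.5 dB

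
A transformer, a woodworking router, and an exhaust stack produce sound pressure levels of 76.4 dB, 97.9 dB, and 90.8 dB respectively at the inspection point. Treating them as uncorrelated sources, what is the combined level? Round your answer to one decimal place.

98.7 dB

For uncorrelated sources the intensities add, so convert each level to linear form, sum, and take 10·log₁₀ of the total.
Σ 10^(L/10) = 10^(76.4/10) + 10^(97.9/10) + 10^(90.8/10) = 7.412e+09.
L_total = 10·log₁₀(7.412e+09) = 98.70 dB.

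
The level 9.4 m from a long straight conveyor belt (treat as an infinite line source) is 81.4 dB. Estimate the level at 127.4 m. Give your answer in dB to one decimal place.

70.1 dB

Cylindrical spreading from a line source gives a 10·log₁₀(r₂/r₁) drop.
L₂ = 81.4 − 10·log₁₀(127.4/9.4) = 81.4 − 11.320 = 70.08 dB.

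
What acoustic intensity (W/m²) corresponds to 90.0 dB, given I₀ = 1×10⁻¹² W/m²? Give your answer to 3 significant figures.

I/I₀ = 10^(90.0/10) = 1e+09, so I = 1e+09 × 10⁻¹² W/m².

0.00100 W/m²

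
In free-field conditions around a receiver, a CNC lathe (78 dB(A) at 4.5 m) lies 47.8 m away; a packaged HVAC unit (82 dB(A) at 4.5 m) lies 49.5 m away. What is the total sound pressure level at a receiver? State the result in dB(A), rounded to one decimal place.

62.7 dB(A)

Apply inverse-square spreading to bring every level to the receiver, then sum 10^(L/10).
CNC lathe: 78 − 20·log₁₀(47.8/4.5) = 78 − 20.52 = 57.48 dB(A).
packaged HVAC unit: 82 − 20·log₁₀(49.5/4.5) = 82 − 20.83 = 61.17 dB(A).
Σ 10^(L/10) = 1.869e+06 → L_total = 10·log₁₀(1.869e+06) = 62.72 dB(A).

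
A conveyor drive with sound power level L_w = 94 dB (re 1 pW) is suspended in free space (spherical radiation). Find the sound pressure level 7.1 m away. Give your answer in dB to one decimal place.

Free-field spherical radiation: L_p = L_w − 10·log₁₀(4π·r²), r = 7.1 m.
4π·r² = 633.5 m², 10·log₁₀ of that is 28.017 dB.
L_p = 94 − 28.017 = 65.98 dB.

66.0 dB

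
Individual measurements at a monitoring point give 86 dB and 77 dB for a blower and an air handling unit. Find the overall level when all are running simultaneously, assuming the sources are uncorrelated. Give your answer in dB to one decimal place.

For uncorrelated sources the intensities add, so convert each level to linear form, sum, and take 10·log₁₀ of the total.
Σ 10^(L/10) = 10^(86/10) + 10^(77/10) = 4.482e+08.
L_total = 10·log₁₀(4.482e+08) = 86.51 dB.

86.5 dB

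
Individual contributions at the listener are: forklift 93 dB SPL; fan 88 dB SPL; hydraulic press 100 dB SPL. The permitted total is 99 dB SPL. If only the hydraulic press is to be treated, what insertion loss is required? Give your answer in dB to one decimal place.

2.7 dB

Everything except the hydraulic press sums to 10^(93/10) + 10^(88/10) = 2.626e+09 in linear terms, 94.19 dB SPL.
The limit corresponds to 10^(99/10) = 7.943e+09; subtracting the fixed part leaves 5.317e+09 for the hydraulic press, i.e. 97.26 dB SPL.
So the hydraulic press must be reduced from 100 to 97.26 dB SPL: IL = 2.74 dB.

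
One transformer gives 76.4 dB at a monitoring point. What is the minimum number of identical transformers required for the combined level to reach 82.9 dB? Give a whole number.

5

N identical sources give L₁ + 10·log₁₀ N, so require 10·log₁₀ N ≥ 82.9 − 76.4 = 6.5 dB.
N ≥ 10^(6.5/10) = 4.467, so N = 5.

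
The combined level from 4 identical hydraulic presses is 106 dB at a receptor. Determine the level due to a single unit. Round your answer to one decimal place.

100.0 dB

Dividing the total intensity by 4 lowers the level by 10·log₁₀ 4 = 6.021 dB: L₁ = 106 − 6.021.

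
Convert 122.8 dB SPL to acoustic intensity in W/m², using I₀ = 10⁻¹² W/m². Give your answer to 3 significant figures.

1.91 W/m²

L = 10·log₁₀(I/I₀) ⇒ I = I₀·10^(L/10) = 10⁻¹² × 10^12.28.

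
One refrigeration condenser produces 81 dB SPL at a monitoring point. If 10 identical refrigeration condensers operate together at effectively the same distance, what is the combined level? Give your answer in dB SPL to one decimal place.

With 10 equal, uncorrelated contributions the intensity is 10× that of one unit, giving a rise of 10·log₁₀ 10.
L_total = 81 + 10·log₁₀(10) = 81 + 10.000 = 91.00 dB SPL.

91.0 dB SPL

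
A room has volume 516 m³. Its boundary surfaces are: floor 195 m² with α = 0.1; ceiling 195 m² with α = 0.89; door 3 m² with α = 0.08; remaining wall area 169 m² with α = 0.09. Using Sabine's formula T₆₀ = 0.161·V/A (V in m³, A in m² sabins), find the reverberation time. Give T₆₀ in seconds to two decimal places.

0.40 s

Total absorption A = 195·0.1 + 195·0.89 + 3·0.08 + 169·0.09 = 208.50 m² sabins.
T₆₀ = 0.161·V/A = 0.161·516/208.50 = 0.398 s.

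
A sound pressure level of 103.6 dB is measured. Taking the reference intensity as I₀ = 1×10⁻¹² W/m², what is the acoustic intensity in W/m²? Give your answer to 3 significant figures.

0.0229 W/m²

L = 10·log₁₀(I/I₀) ⇒ I = I₀·10^(L/10) = 10⁻¹² × 10^10.36.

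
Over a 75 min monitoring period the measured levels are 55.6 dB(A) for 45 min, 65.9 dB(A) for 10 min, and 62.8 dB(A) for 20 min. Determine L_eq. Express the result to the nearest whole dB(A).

61 dB(A)

L_eq = 10·log₁₀[(1/T)·Σ tᵢ·10^(Lᵢ/10)] with T = 75 min.
Σ tᵢ·10^(Lᵢ/10) = 45·10^(55.6/10) + 10·10^(65.9/10) + 20·10^(62.8/10) = 9.335e+07.
L_eq = 10·log₁₀(9.335e+07/75) = 60.95 dB(A).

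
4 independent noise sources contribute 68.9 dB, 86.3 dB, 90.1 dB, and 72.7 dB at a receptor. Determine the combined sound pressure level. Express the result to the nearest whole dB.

Incoherent sources combine by intensity addition: L_total = 10·log₁₀(Σ 10^(L_i/10)).
Σ 10^(L/10) = 10^(68.9/10) + 10^(86.3/10) + 10^(90.1/10) + 10^(72.7/10) = 1.476e+09.
L_total = 10·log₁₀(1.476e+09) = 91.69 dB.

92 dB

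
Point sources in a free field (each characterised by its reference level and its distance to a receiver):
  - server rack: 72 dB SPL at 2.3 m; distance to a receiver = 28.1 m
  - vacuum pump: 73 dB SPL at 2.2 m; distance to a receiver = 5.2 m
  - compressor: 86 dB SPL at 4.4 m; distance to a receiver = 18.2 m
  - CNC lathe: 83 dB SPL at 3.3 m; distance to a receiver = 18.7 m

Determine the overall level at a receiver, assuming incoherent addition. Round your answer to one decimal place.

First find each source's level at the receiver (point-source: −20·log₁₀(r/r_ref)), then combine on an intensity basis.
server rack: 72 − 20·log₁₀(28.1/2.3) = 72 − 21.74 = 50.26 dB SPL.
vacuum pump: 73 − 20·log₁₀(5.2/2.2) = 73 − 7.47 = 65.53 dB SPL.
compressor: 86 − 20·log₁₀(18.2/4.4) = 86 − 12.33 = 73.67 dB SPL.
CNC lathe: 83 − 20·log₁₀(18.7/3.3) = 83 − 15.07 = 67.93 dB SPL.
Σ 10^(L/10) = 3.316e+07 → L_total = 10·log₁₀(3.316e+07) = 75.21 dB SPL.

75.2 dB SPL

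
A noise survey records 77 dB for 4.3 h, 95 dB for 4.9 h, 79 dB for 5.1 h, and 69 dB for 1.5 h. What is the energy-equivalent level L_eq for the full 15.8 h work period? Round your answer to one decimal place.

90.1 dB

The energy average is taken in the linear domain: L_eq = 10·log₁₀[(Σ tᵢ·10^(Lᵢ/10))/T], T = 15.8 h.
Σ tᵢ·10^(Lᵢ/10) = 4.3·10^(77/10) + 4.9·10^(95/10) + 5.1·10^(79/10) + 1.5·10^(69/10) = 1.613e+10.
L_eq = 10·log₁₀(1.613e+10/15.8) = 90.09 dB.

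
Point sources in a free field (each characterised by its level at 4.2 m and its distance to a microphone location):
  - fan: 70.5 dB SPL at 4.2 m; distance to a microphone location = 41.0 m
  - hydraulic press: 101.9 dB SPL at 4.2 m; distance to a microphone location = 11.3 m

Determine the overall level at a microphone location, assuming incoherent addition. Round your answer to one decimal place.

93.3 dB SPL

Apply inverse-square spreading to bring every level to the receiver, then sum 10^(L/10).
fan: 70.5 − 20·log₁₀(41.0/4.2) = 70.5 − 19.79 = 50.71 dB SPL.
hydraulic press: 101.9 − 20·log₁₀(11.3/4.2) = 101.9 − 8.60 = 93.30 dB SPL.
Σ 10^(L/10) = 2.140e+09 → L_total = 10·log₁₀(2.140e+09) = 93.30 dB SPL.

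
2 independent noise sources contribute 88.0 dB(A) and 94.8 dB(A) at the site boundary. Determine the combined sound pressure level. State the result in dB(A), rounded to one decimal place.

For uncorrelated sources the intensities add, so convert each level to linear form, sum, and take 10·log₁₀ of the total.
Σ 10^(L/10) = 10^(88.0/10) + 10^(94.8/10) = 3.651e+09.
L_total = 10·log₁₀(3.651e+09) = 95.62 dB(A).

95.6 dB(A)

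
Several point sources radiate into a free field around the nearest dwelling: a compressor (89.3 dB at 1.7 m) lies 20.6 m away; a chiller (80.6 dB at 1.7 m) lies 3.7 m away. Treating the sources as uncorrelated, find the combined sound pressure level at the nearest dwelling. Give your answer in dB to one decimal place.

74.8 dB

Propagate each source to the receiver with L = L_ref − 20·log₁₀(r/r_ref), then add intensities.
compressor: 89.3 − 20·log₁₀(20.6/1.7) = 89.3 − 21.67 = 67.63 dB.
chiller: 80.6 − 20·log₁₀(3.7/1.7) = 80.6 − 6.76 = 73.84 dB.
Σ 10^(L/10) = 3.003e+07 → L_total = 10·log₁₀(3.003e+07) = 74.78 dB.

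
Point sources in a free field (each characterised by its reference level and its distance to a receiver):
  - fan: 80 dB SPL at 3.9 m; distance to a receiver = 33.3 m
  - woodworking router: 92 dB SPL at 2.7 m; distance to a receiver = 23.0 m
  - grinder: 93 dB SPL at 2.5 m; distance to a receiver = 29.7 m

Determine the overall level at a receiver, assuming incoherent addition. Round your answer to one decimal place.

75.7 dB SPL

Apply inverse-square spreading to bring every level to the receiver, then sum 10^(L/10).
fan: 80 − 20·log₁₀(33.3/3.9) = 80 − 18.63 = 61.37 dB SPL.
woodworking router: 92 − 20·log₁₀(23.0/2.7) = 92 − 18.61 = 73.39 dB SPL.
grinder: 93 − 20·log₁₀(29.7/2.5) = 93 − 21.50 = 71.50 dB SPL.
Σ 10^(L/10) = 3.735e+07 → L_total = 10·log₁₀(3.735e+07) = 75.72 dB SPL.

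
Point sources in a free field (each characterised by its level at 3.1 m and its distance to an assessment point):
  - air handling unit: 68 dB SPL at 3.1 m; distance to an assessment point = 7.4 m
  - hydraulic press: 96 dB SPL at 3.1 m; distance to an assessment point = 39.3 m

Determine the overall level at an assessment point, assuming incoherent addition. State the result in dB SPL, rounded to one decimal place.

74.1 dB SPL

Propagate each source to the receiver with L = L_ref − 20·log₁₀(r/r_ref), then add intensities.
air handling unit: 68 − 20·log₁₀(7.4/3.1) = 68 − 7.56 = 60.44 dB SPL.
hydraulic press: 96 − 20·log₁₀(39.3/3.1) = 96 − 22.06 = 73.94 dB SPL.
Σ 10^(L/10) = 2.588e+07 → L_total = 10·log₁₀(2.588e+07) = 74.13 dB SPL.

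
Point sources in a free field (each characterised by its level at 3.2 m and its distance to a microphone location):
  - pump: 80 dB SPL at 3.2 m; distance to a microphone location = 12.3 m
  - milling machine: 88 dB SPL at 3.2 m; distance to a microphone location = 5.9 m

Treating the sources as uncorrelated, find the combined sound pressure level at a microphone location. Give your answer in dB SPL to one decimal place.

Apply inverse-square spreading to bring every level to the receiver, then sum 10^(L/10).
pump: 80 − 20·log₁₀(12.3/3.2) = 80 − 11.70 = 68.30 dB SPL.
milling machine: 88 − 20·log₁₀(5.9/3.2) = 88 − 5.31 = 82.69 dB SPL.
Σ 10^(L/10) = 1.924e+08 → L_total = 10·log₁₀(1.924e+08) = 82.84 dB SPL.

82.8 dB SPL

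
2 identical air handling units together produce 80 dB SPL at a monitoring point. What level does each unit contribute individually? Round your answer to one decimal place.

77.0 dB SPL

2 equal contributions raise the level by 10·log₁₀ 2 = 3.010 dB, so each unit alone gives 80 − 3.010.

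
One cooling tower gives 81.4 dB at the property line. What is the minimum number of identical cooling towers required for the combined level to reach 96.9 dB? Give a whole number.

The shortfall is 96.9 − 81.4 = 15.5 dB, and N units add 10·log₁₀ N, so need 10·log₁₀ N ≥ 15.5.
N ≥ 10^(15.5/10) = 35.481, so N = 36.

36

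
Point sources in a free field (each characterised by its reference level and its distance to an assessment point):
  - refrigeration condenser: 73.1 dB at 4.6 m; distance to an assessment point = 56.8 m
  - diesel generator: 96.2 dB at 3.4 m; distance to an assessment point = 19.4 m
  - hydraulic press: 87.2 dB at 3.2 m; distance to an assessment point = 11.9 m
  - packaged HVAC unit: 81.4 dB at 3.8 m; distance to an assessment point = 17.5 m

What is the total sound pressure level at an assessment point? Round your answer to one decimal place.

82.4 dB

Apply inverse-square spreading to bring every level to the receiver, then sum 10^(L/10).
refrigeration condenser: 73.1 − 20·log₁₀(56.8/4.6) = 73.1 − 21.83 = 51.27 dB.
diesel generator: 96.2 − 20·log₁₀(19.4/3.4) = 96.2 − 15.13 = 81.07 dB.
hydraulic press: 87.2 − 20·log₁₀(11.9/3.2) = 87.2 − 11.41 = 75.79 dB.
packaged HVAC unit: 81.4 − 20·log₁₀(17.5/3.8) = 81.4 − 13.27 = 68.13 dB.
Σ 10^(L/10) = 1.726e+08 → L_total = 10·log₁₀(1.726e+08) = 82.37 dB.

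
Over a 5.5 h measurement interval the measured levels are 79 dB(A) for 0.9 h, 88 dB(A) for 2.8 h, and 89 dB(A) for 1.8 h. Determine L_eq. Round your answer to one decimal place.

The energy average is taken in the linear domain: L_eq = 10·log₁₀[(Σ tᵢ·10^(Lᵢ/10))/T], T = 5.5 h.
Σ tᵢ·10^(Lᵢ/10) = 0.9·10^(79/10) + 2.8·10^(88/10) + 1.8·10^(89/10) = 3.268e+09.
L_eq = 10·log₁₀(3.268e+09/5.5) = 87.74 dB(A).

87.7 dB(A)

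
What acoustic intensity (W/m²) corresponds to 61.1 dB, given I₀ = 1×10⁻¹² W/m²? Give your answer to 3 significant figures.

L = 10·log₁₀(I/I₀) ⇒ I = I₀·10^(L/10) = 10⁻¹² × 10^6.11.

1.29e-06 W/m²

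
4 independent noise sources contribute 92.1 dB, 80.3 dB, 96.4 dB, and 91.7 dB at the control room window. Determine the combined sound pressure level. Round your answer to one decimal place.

98.8 dB

Incoherent sources combine by intensity addition: L_total = 10·log₁₀(Σ 10^(L_i/10)).
Σ 10^(L/10) = 10^(92.1/10) + 10^(80.3/10) + 10^(96.4/10) + 10^(91.7/10) = 7.573e+09.
L_total = 10·log₁₀(7.573e+09) = 98.79 dB.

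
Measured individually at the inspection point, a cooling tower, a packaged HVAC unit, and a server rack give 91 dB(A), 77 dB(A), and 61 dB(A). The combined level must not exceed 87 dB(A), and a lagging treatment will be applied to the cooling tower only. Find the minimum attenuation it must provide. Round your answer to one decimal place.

Fixed contribution from the other sources: Σ 10^(L/10) = 10^(77/10) + 10^(61/10) = 5.138e+07 (77.11 dB(A)).
The limit corresponds to 10^(87/10) = 5.012e+08; subtracting the fixed part leaves 4.498e+08 for the cooling tower, i.e. 86.53 dB(A).
So the cooling tower must be reduced from 91 to 86.53 dB(A): IL = 4.47 dB.

4.5 dB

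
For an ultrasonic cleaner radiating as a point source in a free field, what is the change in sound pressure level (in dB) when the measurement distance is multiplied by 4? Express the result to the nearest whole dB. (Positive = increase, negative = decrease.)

-12 dB

Point-source spreading: ΔL = −20·log₁₀(r₂/r₁).
ΔL = −20·log₁₀(4) = -12.04 dB.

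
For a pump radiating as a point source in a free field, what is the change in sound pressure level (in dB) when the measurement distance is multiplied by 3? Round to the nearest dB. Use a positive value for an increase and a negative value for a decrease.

Point-source spreading: ΔL = −20·log₁₀(r₂/r₁).
ΔL = −20·log₁₀(3) = -9.54 dB.

-10 dB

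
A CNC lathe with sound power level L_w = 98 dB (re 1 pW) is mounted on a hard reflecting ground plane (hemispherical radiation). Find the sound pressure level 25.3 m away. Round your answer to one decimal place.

L_p = L_w − 10·log₁₀(2π·r²) with r = 25.3 m.
2π·r² = 4022 m², 10·log₁₀ of that is 36.044 dB.
L_p = 98 − 36.044 = 61.96 dB.

62.0 dB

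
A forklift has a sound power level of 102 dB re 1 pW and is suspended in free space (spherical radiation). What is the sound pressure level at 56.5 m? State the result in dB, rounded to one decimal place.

L_p = L_w − 10·log₁₀(4π·r²) with r = 56.5 m.
4π·r² = 4.011e+04 m², 10·log₁₀ of that is 46.033 dB.
L_p = 102 − 46.033 = 55.97 dB.

56.0 dB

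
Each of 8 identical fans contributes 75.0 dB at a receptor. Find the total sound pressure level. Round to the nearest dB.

L_total = L₁ + 10·log₁₀ N for N identical incoherent sources.
L_total = 75.0 + 10·log₁₀(8) = 75.0 + 9.031 = 84.03 dB.

84 dB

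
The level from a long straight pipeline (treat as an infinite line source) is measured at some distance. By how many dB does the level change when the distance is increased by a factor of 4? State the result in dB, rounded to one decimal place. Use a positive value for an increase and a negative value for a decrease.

-6.0 dB

With cylindrical spreading the level changes by −10·log₁₀(r₂/r₁).
ΔL = −10·log₁₀(4) = -6.02 dB.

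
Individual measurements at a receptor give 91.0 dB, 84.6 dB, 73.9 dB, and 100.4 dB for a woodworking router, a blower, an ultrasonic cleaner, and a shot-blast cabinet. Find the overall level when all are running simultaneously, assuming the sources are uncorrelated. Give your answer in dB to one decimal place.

Incoherent sources combine by intensity addition: L_total = 10·log₁₀(Σ 10^(L_i/10)).
Σ 10^(L/10) = 10^(91.0/10) + 10^(84.6/10) + 10^(73.9/10) + 10^(100.4/10) = 1.254e+10.
L_total = 10·log₁₀(1.254e+10) = 100.98 dB.

101.0 dB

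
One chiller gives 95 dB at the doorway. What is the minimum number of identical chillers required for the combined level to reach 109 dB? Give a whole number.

26

Need L₁ + 10·log₁₀ N ≥ 109, i.e. log₁₀ N ≥ 1.40.
N ≥ 10^(14.0/10) = 25.119, so N = 26.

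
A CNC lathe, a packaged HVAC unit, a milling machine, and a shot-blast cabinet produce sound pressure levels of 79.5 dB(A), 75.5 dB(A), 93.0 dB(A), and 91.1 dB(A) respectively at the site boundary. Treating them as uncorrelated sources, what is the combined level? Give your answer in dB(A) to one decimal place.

95.3 dB(A)

For uncorrelated sources the intensities add, so convert each level to linear form, sum, and take 10·log₁₀ of the total.
Σ 10^(L/10) = 10^(79.5/10) + 10^(75.5/10) + 10^(93.0/10) + 10^(91.1/10) = 3.408e+09.
L_total = 10·log₁₀(3.408e+09) = 95.33 dB(A).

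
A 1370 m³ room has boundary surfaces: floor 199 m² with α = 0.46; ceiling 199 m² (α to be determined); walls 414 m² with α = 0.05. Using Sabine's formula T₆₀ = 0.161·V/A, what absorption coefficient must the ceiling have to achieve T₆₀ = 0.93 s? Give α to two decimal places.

0.63

A = 0.161·V/T₆₀ = 0.161·1370/0.93 = 237.17 m² sabins.
Absorption from the other surfaces = 199·0.46 + 414·0.05 = 112.24 m², so the ceiling must supply 124.93 m² over 199 m².
α = 124.93/199 = 0.628.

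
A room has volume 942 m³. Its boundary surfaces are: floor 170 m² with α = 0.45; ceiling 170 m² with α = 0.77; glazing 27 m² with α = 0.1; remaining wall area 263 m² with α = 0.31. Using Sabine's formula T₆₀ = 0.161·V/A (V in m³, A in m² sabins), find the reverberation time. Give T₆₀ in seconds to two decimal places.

0.52 s

Total absorption A = 170·0.45 + 170·0.77 + 27·0.1 + 263·0.31 = 291.63 m² sabins.
T₆₀ = 0.161·V/A = 0.161·942/291.63 = 0.520 s.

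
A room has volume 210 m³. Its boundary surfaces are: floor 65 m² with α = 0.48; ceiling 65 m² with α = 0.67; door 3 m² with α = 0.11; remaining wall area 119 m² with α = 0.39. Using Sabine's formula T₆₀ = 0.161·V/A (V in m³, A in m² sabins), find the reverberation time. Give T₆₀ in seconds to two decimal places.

Summing Sᵢαᵢ: 65·0.48 + 65·0.67 + 3·0.11 + 119·0.39 = 121.49 m².
T₆₀ = 0.161·V/A = 0.161·210/121.49 = 0.278 s.

0.28 s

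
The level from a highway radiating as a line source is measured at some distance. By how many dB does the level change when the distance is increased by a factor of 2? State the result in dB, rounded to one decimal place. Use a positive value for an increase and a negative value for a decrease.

-3.0 dB

Line-source spreading: ΔL = −10·log₁₀(r₂/r₁).
ΔL = −10·log₁₀(2) = -3.01 dB.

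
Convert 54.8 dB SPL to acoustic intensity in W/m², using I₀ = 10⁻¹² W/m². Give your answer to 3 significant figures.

3.02e-07 W/m²

L = 10·log₁₀(I/I₀) ⇒ I = I₀·10^(L/10) = 10⁻¹² × 10^5.48.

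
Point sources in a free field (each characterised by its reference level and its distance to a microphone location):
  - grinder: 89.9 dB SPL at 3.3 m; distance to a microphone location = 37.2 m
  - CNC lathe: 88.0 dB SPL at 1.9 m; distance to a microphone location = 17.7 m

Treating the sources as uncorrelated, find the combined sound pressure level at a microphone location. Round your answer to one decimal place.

First find each source's level at the receiver (point-source: −20·log₁₀(r/r_ref)), then combine on an intensity basis.
grinder: 89.9 − 20·log₁₀(37.2/3.3) = 89.9 − 21.04 = 68.86 dB SPL.
CNC lathe: 88.0 − 20·log₁₀(17.7/1.9) = 88.0 − 19.38 = 68.62 dB SPL.
Σ 10^(L/10) = 1.496e+07 → L_total = 10·log₁₀(1.496e+07) = 71.75 dB SPL.

71.7 dB SPL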